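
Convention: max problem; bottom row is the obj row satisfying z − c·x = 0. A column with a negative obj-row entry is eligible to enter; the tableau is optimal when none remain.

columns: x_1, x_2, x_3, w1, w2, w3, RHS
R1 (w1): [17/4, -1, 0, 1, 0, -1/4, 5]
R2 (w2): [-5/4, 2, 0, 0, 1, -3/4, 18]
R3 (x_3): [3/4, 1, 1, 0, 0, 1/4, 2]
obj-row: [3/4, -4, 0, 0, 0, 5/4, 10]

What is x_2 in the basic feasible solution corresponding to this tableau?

x_2 is not in the basis, so in the current basic feasible solution x_2 = 0.

0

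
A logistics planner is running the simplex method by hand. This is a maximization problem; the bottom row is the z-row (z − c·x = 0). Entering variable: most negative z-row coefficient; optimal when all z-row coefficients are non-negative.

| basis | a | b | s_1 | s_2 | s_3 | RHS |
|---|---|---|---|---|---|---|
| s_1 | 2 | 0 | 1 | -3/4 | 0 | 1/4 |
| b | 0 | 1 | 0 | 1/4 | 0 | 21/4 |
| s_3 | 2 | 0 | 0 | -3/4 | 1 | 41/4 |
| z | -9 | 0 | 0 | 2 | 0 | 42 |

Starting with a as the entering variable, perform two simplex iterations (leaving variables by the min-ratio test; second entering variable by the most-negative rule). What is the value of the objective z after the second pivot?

72

Ratio test on column a — row 1: (1/4)/2 = 1/8; row 2: entry 0 ≤ 0; row 3: (41/4)/2 = 41/8. Minimum is 1/8 at row 1 (s_1 leaves); pivot element 2.
Pivot on row 1; the z-row RHS becomes 42 − (-9)·(1/8) = 345/8.
Next entering variable (most negative z-row entry -11/8): s_2.
Ratio test on column s_2 — row 1: entry -3/8 ≤ 0; row 2: (21/4)/(1/4) = 21; row 3: entry 0 ≤ 0. Minimum is 21 at row 2 (b leaves); pivot element 1/4.
After the second pivot the z-row RHS is 345/8 − (-11/8)·21 = 72.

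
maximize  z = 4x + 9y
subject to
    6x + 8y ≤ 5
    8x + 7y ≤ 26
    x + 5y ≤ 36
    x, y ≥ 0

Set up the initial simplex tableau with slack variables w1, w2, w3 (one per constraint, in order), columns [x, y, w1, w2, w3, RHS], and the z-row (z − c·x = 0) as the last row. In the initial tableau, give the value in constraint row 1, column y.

Constraint 1 has coefficient 8 on y.

8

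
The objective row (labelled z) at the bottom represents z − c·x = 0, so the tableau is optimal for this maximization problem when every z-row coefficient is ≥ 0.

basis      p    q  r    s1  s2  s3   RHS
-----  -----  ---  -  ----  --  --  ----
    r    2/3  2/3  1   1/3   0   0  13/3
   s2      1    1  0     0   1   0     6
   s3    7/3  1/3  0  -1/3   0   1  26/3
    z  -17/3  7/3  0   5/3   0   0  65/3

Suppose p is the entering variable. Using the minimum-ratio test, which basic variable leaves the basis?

s3

Column p entries and ratios — r: (13/3)/(2/3) = 13/2; s2: 6/1 = 6; s3: (26/3)/(7/3) = 26/7.
Smallest ratio is 26/7 in the row of s3, so s3 leaves.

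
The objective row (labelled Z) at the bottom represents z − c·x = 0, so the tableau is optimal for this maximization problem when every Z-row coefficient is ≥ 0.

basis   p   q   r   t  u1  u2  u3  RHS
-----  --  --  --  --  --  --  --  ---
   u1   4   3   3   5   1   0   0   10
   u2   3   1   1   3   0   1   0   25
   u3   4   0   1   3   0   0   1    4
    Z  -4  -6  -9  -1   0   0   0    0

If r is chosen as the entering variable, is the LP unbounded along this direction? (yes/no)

no

Column r has positive entries in row(s) 1, 2, 3, so the ratio test bounds it — not unbounded.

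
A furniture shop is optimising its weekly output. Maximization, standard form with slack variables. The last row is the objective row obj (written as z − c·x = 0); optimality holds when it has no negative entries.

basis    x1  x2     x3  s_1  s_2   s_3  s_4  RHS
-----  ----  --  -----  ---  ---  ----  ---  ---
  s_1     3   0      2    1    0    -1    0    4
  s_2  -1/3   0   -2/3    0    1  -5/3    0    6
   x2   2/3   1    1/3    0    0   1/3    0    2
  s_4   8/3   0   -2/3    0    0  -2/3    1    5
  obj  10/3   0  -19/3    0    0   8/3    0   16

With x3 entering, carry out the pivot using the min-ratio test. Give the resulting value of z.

Ratio test on column x3 — row 1: 4/2 = 2; row 2: entry -2/3 ≤ 0; row 3: 2/(1/3) = 6; row 4: entry -2/3 ≤ 0. Minimum is 2 at row 1 (s_1 leaves); pivot element 2.
Pivot on row 1; the obj-row RHS becomes 16 − (-19/3)·2 = 86/3.

86/3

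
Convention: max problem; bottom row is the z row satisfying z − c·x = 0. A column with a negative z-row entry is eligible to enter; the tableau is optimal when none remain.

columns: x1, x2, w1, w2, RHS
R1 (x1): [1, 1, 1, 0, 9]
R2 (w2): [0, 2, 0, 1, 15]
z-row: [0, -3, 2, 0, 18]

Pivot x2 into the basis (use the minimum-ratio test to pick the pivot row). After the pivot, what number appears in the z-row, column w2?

Ratio test on column x2 — row 1: 9/1 = 9; row 2: 15/2 = 15/2. Minimum is 15/2 at row 2 (w2 leaves); pivot element 2.
Divide row 2 by 2; eliminate column x2 from the other rows.
z-row update in column w2: 0 − (-3)·(1/2) = 3/2.

3/2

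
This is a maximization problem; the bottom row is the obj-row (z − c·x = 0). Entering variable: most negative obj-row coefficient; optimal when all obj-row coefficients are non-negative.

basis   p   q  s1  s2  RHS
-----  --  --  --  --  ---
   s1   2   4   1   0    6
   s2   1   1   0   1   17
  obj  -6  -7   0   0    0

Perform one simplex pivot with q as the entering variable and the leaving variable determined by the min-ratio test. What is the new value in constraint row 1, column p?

1/2

Ratio test on column q — row 1: 6/4 = 3/2; row 2: 17/1 = 17. Minimum is 3/2 at row 1 (s1 leaves); pivot element 4.
Divide row 1 by 4; eliminate column q from the other rows.
In the new row 1, the p entry is the old entry divided by the pivot: 2/4 = 1/2.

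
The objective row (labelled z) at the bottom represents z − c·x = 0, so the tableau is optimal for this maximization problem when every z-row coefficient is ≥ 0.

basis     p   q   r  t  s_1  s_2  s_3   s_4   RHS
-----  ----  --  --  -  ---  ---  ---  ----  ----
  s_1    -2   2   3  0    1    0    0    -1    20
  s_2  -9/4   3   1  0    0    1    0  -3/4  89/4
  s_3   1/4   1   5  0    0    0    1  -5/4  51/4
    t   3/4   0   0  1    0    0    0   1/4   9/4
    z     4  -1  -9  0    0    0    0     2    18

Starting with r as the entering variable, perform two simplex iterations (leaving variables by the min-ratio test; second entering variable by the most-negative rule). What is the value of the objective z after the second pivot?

216/5

Ratio test on column r — row 1: 20/3 = 20/3; row 2: (89/4)/1 = 89/4; row 3: (51/4)/5 = 51/20; row 4: entry 0 ≤ 0. Minimum is 51/20 at row 3 (s_3 leaves); pivot element 5.
Pivot on row 3; the z-row RHS becomes 18 − (-9)·(51/20) = 819/20.
Next entering variable (most negative z-row entry -1/4): s_4.
Ratio test on column s_4 — row 1: entry -1/4 ≤ 0; row 2: entry -1/2 ≤ 0; row 3: entry -1/4 ≤ 0; row 4: (9/4)/(1/4) = 9. Minimum is 9 at row 4 (t leaves); pivot element 1/4.
After the second pivot the z-row RHS is 819/20 − (-1/4)·9 = 216/5.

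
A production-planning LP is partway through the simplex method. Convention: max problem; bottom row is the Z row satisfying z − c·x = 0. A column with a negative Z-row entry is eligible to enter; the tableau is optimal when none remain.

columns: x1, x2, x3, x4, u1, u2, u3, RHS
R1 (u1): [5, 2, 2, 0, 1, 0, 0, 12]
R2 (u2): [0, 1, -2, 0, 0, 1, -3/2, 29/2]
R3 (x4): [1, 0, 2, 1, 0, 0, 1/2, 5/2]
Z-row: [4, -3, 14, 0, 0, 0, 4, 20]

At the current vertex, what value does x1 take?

x1 is not in the basis, so in the current basic feasible solution x1 = 0.

0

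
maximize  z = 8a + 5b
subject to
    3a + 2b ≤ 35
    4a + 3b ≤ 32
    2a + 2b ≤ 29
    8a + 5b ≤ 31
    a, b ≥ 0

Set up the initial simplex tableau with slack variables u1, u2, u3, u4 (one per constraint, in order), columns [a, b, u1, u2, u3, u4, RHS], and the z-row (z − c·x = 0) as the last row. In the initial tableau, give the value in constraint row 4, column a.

Constraint 4 has coefficient 8 on a.

8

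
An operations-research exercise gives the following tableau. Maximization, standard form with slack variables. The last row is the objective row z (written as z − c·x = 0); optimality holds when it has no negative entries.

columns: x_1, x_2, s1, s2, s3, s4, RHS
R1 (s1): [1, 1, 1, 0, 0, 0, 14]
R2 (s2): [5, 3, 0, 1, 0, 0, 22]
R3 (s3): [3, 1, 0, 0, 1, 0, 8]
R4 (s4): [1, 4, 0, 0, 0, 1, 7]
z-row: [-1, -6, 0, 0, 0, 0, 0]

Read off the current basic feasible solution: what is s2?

s2 is basic (row 2); its value is the RHS of that row, 22.

22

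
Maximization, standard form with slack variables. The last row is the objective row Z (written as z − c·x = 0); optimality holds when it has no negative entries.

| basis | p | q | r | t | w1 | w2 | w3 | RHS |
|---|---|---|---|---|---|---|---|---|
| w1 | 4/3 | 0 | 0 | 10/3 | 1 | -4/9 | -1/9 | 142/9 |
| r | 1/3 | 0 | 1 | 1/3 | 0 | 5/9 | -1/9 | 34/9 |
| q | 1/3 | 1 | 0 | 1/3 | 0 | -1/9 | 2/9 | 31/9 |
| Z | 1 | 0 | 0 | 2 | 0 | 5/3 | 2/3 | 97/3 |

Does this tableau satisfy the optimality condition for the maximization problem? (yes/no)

yes

Every Z-row coefficient is ≥ 0, so the tableau is optimal.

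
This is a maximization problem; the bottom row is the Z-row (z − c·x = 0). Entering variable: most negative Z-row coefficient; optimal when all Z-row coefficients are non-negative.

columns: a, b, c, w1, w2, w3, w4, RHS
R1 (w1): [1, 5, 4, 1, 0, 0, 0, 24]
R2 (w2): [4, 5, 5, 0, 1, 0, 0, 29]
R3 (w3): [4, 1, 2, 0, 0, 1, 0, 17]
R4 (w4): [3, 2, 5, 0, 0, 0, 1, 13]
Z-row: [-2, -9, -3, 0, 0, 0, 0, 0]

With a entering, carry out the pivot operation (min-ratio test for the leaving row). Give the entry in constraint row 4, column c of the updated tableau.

7/2

Ratio test on column a — row 1: 24/1 = 24; row 2: 29/4 = 29/4; row 3: 17/4 = 17/4; row 4: 13/3 = 13/3. Minimum is 17/4 at row 3 (w3 leaves); pivot element 4.
Divide row 3 by 4; eliminate column a from the other rows.
Row 4 update in column c: 5 − 3·(1/2) = 7/2.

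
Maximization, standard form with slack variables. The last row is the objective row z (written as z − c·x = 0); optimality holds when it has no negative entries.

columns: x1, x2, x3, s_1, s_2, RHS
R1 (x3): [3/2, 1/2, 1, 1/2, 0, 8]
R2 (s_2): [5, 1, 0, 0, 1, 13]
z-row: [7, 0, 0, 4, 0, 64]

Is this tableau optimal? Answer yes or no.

Every z-row coefficient is ≥ 0, so the tableau is optimal.

yes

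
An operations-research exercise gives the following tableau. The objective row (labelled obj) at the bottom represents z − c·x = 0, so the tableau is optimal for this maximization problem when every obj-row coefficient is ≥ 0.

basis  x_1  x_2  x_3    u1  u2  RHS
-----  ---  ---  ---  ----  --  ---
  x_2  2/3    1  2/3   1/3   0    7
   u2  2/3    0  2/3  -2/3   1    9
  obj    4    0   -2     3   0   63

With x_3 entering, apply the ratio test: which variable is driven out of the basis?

x_2

Column x_3 entries and ratios — x_2: 7/(2/3) = 21/2; u2: 9/(2/3) = 27/2.
Smallest ratio is 21/2 in the row of x_2, so x_2 leaves.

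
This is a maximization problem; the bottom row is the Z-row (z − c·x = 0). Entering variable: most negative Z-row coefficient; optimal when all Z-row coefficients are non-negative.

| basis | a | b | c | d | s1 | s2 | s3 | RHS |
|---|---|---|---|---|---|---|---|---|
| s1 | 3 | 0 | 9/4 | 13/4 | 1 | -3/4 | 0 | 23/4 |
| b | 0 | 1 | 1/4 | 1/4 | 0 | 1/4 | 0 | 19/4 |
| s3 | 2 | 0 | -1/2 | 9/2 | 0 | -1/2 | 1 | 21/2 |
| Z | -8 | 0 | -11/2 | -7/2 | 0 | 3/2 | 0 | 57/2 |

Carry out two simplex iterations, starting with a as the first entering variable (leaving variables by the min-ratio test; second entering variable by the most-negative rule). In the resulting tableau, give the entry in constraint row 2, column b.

4

Ratio test on column a — row 1: (23/4)/3 = 23/12; row 2: entry 0 ≤ 0; row 3: (21/2)/2 = 21/4. Minimum is 23/12 at row 1 (s1 leaves); pivot element 3.
Divide row 1 by 3; eliminate column a from the other rows.
Second iteration: most negative Z-row entry is -1/2 in column s2, so s2 enters.
Ratio test on column s2 — row 1: entry -1/4 ≤ 0; row 2: (19/4)/(1/4) = 19; row 3: entry 0 ≤ 0. Minimum is 19 at row 2 (b leaves); pivot element 1/4.
Divide row 2 by 1/4; eliminate column s2 from the other rows.
After both pivots, the entry at constraint row 2, column b is 4.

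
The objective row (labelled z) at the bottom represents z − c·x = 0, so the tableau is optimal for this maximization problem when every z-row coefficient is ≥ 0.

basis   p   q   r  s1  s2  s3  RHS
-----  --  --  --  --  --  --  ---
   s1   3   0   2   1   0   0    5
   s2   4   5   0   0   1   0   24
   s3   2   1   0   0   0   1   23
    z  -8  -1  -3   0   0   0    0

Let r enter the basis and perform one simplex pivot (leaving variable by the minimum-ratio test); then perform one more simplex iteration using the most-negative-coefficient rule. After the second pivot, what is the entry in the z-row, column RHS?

40/3

Ratio test on column r — row 1: 5/2 = 5/2; row 2: entry 0 ≤ 0; row 3: entry 0 ≤ 0. Minimum is 5/2 at row 1 (s1 leaves); pivot element 2.
Divide row 1 by 2; eliminate column r from the other rows.
Second iteration: most negative z-row entry is -7/2 in column p, so p enters.
Ratio test on column p — row 1: (5/2)/(3/2) = 5/3; row 2: 24/4 = 6; row 3: 23/2 = 23/2. Minimum is 5/3 at row 1 (r leaves); pivot element 3/2.
Divide row 1 by 3/2; eliminate column p from the other rows.
After both pivots, the entry at the z-row, column RHS is 40/3.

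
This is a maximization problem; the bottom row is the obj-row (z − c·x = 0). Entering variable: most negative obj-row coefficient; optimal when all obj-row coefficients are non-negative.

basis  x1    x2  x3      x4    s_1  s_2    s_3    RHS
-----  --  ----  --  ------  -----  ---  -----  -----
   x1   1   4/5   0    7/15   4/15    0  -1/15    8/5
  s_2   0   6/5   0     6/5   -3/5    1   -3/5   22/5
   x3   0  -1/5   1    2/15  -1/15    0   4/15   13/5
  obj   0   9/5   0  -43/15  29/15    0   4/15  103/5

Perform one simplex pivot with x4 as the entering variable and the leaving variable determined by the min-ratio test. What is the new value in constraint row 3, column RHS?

Ratio test on column x4 — row 1: (8/5)/(7/15) = 24/7; row 2: (22/5)/(6/5) = 11/3; row 3: (13/5)/(2/15) = 39/2. Minimum is 24/7 at row 1 (x1 leaves); pivot element 7/15.
Divide row 1 by 7/15; eliminate column x4 from the other rows.
Row 3 update in column RHS: 13/5 − (2/15)·(24/7) = 15/7.

15/7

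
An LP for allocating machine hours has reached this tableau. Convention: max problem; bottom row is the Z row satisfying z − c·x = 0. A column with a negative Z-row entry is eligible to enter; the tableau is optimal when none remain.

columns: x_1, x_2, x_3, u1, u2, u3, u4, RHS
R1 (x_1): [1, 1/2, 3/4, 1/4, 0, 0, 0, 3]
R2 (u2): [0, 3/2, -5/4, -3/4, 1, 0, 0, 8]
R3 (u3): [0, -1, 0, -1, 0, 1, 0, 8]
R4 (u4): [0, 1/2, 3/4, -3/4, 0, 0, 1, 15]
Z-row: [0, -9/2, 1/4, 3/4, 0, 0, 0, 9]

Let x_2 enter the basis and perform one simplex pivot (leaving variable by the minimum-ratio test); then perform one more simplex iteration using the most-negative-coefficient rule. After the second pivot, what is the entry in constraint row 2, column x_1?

5/7

Ratio test on column x_2 — row 1: 3/(1/2) = 6; row 2: 8/(3/2) = 16/3; row 3: entry -1 ≤ 0; row 4: 15/(1/2) = 30. Minimum is 16/3 at row 2 (u2 leaves); pivot element 3/2.
Divide row 2 by 3/2; eliminate column x_2 from the other rows.
Second iteration: most negative Z-row entry is -7/2 in column x_3, so x_3 enters.
Ratio test on column x_3 — row 1: (1/3)/(7/6) = 2/7; row 2: entry -5/6 ≤ 0; row 3: entry -5/6 ≤ 0; row 4: (37/3)/(7/6) = 74/7. Minimum is 2/7 at row 1 (x_1 leaves); pivot element 7/6.
Divide row 1 by 7/6; eliminate column x_3 from the other rows.
After both pivots, the entry at constraint row 2, column x_1 is 5/7.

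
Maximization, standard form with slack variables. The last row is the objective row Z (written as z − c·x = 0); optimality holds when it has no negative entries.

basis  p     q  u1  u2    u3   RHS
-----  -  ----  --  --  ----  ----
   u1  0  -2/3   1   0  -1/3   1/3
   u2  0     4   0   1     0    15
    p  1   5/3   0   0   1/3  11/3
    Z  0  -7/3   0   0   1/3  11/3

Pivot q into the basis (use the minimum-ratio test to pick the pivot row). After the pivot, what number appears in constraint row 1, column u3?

-1/5

Ratio test on column q — row 1: entry -2/3 ≤ 0; row 2: 15/4 = 15/4; row 3: (11/3)/(5/3) = 11/5. Minimum is 11/5 at row 3 (p leaves); pivot element 5/3.
Divide row 3 by 5/3; eliminate column q from the other rows.
Row 1 update in column u3: -1/3 − (-2/3)·(1/5) = -1/5.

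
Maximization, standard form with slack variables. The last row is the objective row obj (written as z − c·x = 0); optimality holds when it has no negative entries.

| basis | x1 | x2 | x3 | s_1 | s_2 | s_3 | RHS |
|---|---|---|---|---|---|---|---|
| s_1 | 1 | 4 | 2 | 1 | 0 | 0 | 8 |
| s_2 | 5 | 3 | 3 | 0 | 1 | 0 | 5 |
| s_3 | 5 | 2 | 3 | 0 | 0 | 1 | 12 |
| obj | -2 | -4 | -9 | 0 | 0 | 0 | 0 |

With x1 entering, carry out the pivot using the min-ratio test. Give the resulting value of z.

2

Ratio test on column x1 — row 1: 8/1 = 8; row 2: 5/5 = 1; row 3: 12/5 = 12/5. Minimum is 1 at row 2 (s_2 leaves); pivot element 5.
Pivot on row 2; the obj-row RHS becomes 0 − (-2)·1 = 2.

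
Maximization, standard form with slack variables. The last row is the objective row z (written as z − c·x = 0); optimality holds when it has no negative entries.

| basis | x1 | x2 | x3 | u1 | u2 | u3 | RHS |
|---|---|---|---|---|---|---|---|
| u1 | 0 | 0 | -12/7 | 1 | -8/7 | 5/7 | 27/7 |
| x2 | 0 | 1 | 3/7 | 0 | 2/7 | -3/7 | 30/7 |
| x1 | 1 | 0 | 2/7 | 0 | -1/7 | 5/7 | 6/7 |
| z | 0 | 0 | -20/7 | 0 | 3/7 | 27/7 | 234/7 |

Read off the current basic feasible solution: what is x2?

30/7

x2 is basic (row 2); its value is the RHS of that row, 30/7.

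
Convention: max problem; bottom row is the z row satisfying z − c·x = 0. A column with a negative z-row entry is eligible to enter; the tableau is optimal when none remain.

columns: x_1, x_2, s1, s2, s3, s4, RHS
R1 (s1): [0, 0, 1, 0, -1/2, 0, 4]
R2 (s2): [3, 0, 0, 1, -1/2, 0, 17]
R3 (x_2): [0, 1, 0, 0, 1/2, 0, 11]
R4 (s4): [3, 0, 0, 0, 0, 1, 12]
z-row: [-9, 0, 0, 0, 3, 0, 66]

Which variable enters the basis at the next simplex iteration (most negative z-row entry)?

Negative z-row entries: x_1: -9.
The most negative is -9 in column x_1, so x_1 enters.

x_1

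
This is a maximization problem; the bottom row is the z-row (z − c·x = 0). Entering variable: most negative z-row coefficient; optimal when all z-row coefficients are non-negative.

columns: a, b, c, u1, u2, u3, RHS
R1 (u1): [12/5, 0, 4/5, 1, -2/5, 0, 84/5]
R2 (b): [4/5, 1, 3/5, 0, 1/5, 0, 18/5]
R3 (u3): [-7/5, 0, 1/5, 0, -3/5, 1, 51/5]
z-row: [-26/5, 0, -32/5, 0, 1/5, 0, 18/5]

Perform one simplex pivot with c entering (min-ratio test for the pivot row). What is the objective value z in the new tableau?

42

Ratio test on column c — row 1: (84/5)/(4/5) = 21; row 2: (18/5)/(3/5) = 6; row 3: (51/5)/(1/5) = 51. Minimum is 6 at row 2 (b leaves); pivot element 3/5.
Pivot on row 2; the z-row RHS becomes 18/5 − (-32/5)·6 = 42.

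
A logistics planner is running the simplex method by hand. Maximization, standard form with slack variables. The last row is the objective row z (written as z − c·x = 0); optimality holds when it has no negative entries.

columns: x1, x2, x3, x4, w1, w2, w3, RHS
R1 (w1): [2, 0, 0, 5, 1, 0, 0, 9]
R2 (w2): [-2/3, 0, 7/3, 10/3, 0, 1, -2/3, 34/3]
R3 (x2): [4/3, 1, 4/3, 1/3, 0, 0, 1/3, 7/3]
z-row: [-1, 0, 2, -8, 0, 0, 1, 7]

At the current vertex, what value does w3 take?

w3 is not in the basis, so in the current basic feasible solution w3 = 0.

0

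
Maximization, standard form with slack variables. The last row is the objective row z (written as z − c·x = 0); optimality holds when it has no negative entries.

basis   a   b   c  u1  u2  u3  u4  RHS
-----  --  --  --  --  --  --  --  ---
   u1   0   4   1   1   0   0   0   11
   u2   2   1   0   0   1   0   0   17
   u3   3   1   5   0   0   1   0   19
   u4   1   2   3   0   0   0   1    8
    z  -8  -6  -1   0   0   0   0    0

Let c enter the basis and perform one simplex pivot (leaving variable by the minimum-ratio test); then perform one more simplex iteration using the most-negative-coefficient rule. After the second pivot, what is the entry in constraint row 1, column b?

11/4

Ratio test on column c — row 1: 11/1 = 11; row 2: entry 0 ≤ 0; row 3: 19/5 = 19/5; row 4: 8/3 = 8/3. Minimum is 8/3 at row 4 (u4 leaves); pivot element 3.
Divide row 4 by 3; eliminate column c from the other rows.
Second iteration: most negative z-row entry is -23/3 in column a, so a enters.
Ratio test on column a — row 1: entry -1/3 ≤ 0; row 2: 17/2 = 17/2; row 3: (17/3)/(4/3) = 17/4; row 4: (8/3)/(1/3) = 8. Minimum is 17/4 at row 3 (u3 leaves); pivot element 4/3.
Divide row 3 by 4/3; eliminate column a from the other rows.
After both pivots, the entry at constraint row 1, column b is 11/4.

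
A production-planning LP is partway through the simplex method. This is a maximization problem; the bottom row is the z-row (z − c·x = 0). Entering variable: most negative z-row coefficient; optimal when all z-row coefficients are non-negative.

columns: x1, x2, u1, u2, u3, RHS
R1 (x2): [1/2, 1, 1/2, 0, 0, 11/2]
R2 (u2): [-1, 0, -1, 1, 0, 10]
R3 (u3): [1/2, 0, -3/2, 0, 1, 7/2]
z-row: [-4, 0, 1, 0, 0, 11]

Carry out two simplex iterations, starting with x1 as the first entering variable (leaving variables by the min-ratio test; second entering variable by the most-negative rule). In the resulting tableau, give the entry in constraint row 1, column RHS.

1

Ratio test on column x1 — row 1: (11/2)/(1/2) = 11; row 2: entry -1 ≤ 0; row 3: (7/2)/(1/2) = 7. Minimum is 7 at row 3 (u3 leaves); pivot element 1/2.
Divide row 3 by 1/2; eliminate column x1 from the other rows.
Second iteration: most negative z-row entry is -11 in column u1, so u1 enters.
Ratio test on column u1 — row 1: 2/2 = 1; row 2: entry -4 ≤ 0; row 3: entry -3 ≤ 0. Minimum is 1 at row 1 (x2 leaves); pivot element 2.
Divide row 1 by 2; eliminate column u1 from the other rows.
After both pivots, the entry at constraint row 1, column RHS is 1.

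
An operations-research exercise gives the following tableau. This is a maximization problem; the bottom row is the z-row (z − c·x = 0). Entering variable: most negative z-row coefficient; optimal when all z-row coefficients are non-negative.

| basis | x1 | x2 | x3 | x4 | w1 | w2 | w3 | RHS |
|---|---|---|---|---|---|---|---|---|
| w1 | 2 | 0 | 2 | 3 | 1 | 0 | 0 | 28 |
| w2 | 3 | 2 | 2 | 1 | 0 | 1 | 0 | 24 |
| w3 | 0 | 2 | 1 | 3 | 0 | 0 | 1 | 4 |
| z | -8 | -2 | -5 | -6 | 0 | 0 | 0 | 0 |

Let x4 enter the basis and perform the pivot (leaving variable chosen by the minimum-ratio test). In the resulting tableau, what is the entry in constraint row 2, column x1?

3

Ratio test on column x4 — row 1: 28/3 = 28/3; row 2: 24/1 = 24; row 3: 4/3 = 4/3. Minimum is 4/3 at row 3 (w3 leaves); pivot element 3.
Divide row 3 by 3; eliminate column x4 from the other rows.
Row 2 update in column x1: 3 − 1·0 = 3.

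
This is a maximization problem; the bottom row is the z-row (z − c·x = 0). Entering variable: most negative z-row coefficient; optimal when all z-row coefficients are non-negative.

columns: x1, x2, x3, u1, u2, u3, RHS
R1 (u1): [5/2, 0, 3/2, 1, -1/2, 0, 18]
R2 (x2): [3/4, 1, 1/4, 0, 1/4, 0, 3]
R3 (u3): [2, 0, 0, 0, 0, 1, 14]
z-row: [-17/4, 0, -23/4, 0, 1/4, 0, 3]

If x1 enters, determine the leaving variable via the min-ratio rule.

x2

Column x1 entries and ratios — u1: 18/(5/2) = 36/5; x2: 3/(3/4) = 4; u3: 14/2 = 7.
Smallest ratio is 4 in the row of x2, so x2 leaves.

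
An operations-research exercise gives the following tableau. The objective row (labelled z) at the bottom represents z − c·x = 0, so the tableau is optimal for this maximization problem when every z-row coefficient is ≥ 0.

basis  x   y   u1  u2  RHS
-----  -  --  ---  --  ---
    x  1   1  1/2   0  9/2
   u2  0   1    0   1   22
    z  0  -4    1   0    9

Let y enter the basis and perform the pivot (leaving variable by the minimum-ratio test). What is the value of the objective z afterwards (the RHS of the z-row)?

Ratio test on column y — row 1: (9/2)/1 = 9/2; row 2: 22/1 = 22. Minimum is 9/2 at row 1 (x leaves); pivot element 1.
Pivot on row 1; the z-row RHS becomes 9 − (-4)·(9/2) = 27.

27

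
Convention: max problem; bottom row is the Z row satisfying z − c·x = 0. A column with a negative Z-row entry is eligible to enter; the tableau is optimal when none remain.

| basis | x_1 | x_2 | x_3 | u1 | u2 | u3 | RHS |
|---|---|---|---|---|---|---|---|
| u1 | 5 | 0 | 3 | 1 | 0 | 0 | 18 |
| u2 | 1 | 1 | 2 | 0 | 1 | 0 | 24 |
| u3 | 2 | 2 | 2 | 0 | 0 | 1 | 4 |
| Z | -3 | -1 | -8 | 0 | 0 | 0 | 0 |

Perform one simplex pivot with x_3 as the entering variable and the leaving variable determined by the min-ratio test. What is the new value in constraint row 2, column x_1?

-1

Ratio test on column x_3 — row 1: 18/3 = 6; row 2: 24/2 = 12; row 3: 4/2 = 2. Minimum is 2 at row 3 (u3 leaves); pivot element 2.
Divide row 3 by 2; eliminate column x_3 from the other rows.
Row 2 update in column x_1: 1 − 2·1 = -1.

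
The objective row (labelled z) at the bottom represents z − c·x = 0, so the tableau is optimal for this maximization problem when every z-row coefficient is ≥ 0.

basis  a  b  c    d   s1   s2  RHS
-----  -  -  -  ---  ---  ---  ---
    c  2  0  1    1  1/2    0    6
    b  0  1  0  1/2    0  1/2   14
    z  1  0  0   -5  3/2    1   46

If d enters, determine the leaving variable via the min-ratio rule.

Column d entries and ratios — c: 6/1 = 6; b: 14/(1/2) = 28.
Smallest ratio is 6 in the row of c, so c leaves.

c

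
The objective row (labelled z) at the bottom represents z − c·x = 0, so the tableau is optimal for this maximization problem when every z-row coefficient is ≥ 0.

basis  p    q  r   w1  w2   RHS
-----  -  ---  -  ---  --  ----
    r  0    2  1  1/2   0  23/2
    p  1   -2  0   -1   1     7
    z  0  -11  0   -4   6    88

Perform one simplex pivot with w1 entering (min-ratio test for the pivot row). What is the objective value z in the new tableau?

Ratio test on column w1 — row 1: (23/2)/(1/2) = 23; row 2: entry -1 ≤ 0. Minimum is 23 at row 1 (r leaves); pivot element 1/2.
Pivot on row 1; the z-row RHS becomes 88 − (-4)·23 = 180.

180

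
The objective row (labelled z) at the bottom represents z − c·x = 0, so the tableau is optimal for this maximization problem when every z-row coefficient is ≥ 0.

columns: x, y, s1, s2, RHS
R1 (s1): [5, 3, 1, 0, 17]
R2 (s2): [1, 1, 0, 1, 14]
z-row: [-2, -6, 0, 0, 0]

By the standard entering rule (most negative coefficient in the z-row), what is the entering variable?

Negative z-row entries: x: -2, y: -6.
The most negative is -6 in column y, so y enters.

y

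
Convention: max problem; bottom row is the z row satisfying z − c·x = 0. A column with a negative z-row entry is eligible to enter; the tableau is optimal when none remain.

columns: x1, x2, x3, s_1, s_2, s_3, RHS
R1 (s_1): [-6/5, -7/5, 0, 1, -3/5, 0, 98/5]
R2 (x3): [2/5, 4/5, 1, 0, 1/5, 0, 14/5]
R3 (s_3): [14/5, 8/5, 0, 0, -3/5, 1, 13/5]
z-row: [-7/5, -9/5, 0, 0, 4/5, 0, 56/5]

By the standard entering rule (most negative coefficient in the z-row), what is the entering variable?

Negative z-row entries: x1: -7/5, x2: -9/5.
The most negative is -9/5 in column x2, so x2 enters.

x2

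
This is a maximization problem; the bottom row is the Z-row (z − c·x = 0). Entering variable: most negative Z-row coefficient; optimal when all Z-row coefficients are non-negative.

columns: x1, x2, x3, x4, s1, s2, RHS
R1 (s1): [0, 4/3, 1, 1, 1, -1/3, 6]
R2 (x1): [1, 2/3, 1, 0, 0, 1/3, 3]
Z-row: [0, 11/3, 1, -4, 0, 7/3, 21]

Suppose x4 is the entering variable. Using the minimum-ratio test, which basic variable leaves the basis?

Column x4 entries and ratios — s1: 6/1 = 6; x1: 0 ≤ 0, skip.
Smallest ratio is 6 in the row of s1, so s1 leaves.

s1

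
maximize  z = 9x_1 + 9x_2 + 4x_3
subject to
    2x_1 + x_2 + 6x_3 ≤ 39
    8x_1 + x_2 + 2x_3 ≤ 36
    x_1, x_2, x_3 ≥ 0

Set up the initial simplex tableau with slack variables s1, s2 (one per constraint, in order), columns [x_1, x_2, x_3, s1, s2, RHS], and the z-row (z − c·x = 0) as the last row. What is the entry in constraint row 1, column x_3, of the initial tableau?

Constraint 1 has coefficient 6 on x_3.

6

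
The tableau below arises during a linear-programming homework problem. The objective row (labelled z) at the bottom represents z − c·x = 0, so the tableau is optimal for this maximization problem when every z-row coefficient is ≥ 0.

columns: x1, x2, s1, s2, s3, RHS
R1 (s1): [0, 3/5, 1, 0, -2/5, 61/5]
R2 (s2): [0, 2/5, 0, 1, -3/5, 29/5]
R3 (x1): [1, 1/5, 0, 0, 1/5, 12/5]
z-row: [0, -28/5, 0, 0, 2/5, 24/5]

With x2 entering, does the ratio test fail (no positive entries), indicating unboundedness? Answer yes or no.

no

Column x2 has positive entries in row(s) 1, 2, 3, so the ratio test bounds it — not unbounded.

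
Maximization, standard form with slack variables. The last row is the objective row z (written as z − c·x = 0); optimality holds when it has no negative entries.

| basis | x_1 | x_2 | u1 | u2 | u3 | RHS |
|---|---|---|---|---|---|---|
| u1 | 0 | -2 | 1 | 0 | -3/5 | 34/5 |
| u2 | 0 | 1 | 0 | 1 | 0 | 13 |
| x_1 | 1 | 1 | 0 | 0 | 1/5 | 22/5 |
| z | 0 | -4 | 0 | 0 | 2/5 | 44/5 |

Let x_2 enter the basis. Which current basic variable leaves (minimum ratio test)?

Column x_2 entries and ratios — u1: -2 ≤ 0, skip; u2: 13/1 = 13; x_1: (22/5)/1 = 22/5.
Smallest ratio is 22/5 in the row of x_1, so x_1 leaves.

x_1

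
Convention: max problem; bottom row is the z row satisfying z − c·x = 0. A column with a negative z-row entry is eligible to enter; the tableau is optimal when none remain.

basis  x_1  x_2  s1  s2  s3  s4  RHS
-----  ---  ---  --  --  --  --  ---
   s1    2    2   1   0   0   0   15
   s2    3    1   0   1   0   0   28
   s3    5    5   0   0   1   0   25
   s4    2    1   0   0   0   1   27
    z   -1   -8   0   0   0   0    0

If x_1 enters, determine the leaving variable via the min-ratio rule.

s3

Column x_1 entries and ratios — s1: 15/2 = 15/2; s2: 28/3 = 28/3; s3: 25/5 = 5; s4: 27/2 = 27/2.
Smallest ratio is 5 in the row of s3, so s3 leaves.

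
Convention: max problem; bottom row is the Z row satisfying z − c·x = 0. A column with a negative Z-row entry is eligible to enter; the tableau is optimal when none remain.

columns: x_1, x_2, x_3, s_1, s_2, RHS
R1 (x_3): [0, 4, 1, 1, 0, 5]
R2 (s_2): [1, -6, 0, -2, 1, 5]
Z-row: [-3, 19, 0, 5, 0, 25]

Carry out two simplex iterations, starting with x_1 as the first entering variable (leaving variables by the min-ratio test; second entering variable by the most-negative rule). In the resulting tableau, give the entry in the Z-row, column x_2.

Ratio test on column x_1 — row 1: entry 0 ≤ 0; row 2: 5/1 = 5. Minimum is 5 at row 2 (s_2 leaves); pivot element 1.
Divide row 2 by 1; eliminate column x_1 from the other rows.
Second iteration: most negative Z-row entry is -1 in column s_1, so s_1 enters.
Ratio test on column s_1 — row 1: 5/1 = 5; row 2: entry -2 ≤ 0. Minimum is 5 at row 1 (x_3 leaves); pivot element 1.
Divide row 1 by 1; eliminate column s_1 from the other rows.
After both pivots, the entry at the Z-row, column x_2 is 5.

5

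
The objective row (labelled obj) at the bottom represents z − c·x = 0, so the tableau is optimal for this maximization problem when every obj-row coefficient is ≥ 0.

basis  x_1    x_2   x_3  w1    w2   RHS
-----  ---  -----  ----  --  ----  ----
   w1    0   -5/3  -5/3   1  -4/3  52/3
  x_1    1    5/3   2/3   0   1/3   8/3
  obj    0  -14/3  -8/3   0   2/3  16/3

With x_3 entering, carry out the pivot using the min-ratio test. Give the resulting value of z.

16

Ratio test on column x_3 — row 1: entry -5/3 ≤ 0; row 2: (8/3)/(2/3) = 4. Minimum is 4 at row 2 (x_1 leaves); pivot element 2/3.
Pivot on row 2; the obj-row RHS becomes 16/3 − (-8/3)·4 = 16.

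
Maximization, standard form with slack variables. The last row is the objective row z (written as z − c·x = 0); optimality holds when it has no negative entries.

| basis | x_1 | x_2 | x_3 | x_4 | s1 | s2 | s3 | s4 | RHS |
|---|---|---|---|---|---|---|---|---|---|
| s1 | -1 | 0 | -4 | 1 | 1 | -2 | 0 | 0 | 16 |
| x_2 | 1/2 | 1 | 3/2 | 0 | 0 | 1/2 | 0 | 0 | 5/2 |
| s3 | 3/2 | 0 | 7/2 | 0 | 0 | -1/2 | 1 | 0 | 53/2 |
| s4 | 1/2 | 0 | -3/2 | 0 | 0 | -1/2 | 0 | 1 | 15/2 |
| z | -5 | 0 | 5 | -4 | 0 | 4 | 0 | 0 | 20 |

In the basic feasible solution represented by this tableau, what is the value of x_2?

x_2 is basic (row 2); its value is the RHS of that row, 5/2.

5/2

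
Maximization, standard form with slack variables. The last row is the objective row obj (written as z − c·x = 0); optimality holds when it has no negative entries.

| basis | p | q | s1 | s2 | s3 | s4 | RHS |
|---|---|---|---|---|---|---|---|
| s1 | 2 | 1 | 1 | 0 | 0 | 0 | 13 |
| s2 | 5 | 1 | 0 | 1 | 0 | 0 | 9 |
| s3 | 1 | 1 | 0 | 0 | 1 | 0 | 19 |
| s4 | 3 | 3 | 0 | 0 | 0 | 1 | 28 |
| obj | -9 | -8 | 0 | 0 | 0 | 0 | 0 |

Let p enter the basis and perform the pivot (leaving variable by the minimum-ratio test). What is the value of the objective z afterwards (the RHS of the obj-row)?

Ratio test on column p — row 1: 13/2 = 13/2; row 2: 9/5 = 9/5; row 3: 19/1 = 19; row 4: 28/3 = 28/3. Minimum is 9/5 at row 2 (s2 leaves); pivot element 5.
Pivot on row 2; the obj-row RHS becomes 0 − (-9)·(9/5) = 81/5.

81/5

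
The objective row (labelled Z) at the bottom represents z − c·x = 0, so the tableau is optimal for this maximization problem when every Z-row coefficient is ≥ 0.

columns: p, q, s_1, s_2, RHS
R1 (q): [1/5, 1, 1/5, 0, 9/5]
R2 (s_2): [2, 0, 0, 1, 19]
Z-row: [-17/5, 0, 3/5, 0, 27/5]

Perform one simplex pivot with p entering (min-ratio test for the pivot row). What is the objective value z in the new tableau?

36

Ratio test on column p — row 1: (9/5)/(1/5) = 9; row 2: 19/2 = 19/2. Minimum is 9 at row 1 (q leaves); pivot element 1/5.
Pivot on row 1; the Z-row RHS becomes 27/5 − (-17/5)·9 = 36.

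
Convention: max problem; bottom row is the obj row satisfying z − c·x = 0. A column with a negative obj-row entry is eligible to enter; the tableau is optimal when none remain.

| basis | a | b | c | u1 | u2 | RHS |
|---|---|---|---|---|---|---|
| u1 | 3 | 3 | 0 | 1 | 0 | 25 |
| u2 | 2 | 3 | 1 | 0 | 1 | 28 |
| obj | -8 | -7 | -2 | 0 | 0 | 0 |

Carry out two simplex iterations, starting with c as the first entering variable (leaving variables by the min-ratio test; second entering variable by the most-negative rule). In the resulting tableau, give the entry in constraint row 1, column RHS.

Ratio test on column c — row 1: entry 0 ≤ 0; row 2: 28/1 = 28. Minimum is 28 at row 2 (u2 leaves); pivot element 1.
Divide row 2 by 1; eliminate column c from the other rows.
Second iteration: most negative obj-row entry is -4 in column a, so a enters.
Ratio test on column a — row 1: 25/3 = 25/3; row 2: 28/2 = 14. Minimum is 25/3 at row 1 (u1 leaves); pivot element 3.
Divide row 1 by 3; eliminate column a from the other rows.
After both pivots, the entry at constraint row 1, column RHS is 25/3.

25/3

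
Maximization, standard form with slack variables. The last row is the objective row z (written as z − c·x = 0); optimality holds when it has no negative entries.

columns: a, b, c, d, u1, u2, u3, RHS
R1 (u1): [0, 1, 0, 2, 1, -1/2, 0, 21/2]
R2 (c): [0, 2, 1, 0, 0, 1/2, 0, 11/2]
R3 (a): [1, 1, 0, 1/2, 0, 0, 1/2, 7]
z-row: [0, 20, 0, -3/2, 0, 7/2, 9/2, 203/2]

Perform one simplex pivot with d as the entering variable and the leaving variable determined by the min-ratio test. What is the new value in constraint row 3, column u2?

1/8

Ratio test on column d — row 1: (21/2)/2 = 21/4; row 2: entry 0 ≤ 0; row 3: 7/(1/2) = 14. Minimum is 21/4 at row 1 (u1 leaves); pivot element 2.
Divide row 1 by 2; eliminate column d from the other rows.
Row 3 update in column u2: 0 − (1/2)·(-1/4) = 1/8.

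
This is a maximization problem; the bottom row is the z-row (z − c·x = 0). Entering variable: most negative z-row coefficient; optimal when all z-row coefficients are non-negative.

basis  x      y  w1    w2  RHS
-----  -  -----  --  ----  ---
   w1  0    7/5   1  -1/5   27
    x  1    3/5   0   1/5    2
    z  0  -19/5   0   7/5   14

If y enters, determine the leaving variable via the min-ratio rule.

x

Column y entries and ratios — w1: 27/(7/5) = 135/7; x: 2/(3/5) = 10/3.
Smallest ratio is 10/3 in the row of x, so x leaves.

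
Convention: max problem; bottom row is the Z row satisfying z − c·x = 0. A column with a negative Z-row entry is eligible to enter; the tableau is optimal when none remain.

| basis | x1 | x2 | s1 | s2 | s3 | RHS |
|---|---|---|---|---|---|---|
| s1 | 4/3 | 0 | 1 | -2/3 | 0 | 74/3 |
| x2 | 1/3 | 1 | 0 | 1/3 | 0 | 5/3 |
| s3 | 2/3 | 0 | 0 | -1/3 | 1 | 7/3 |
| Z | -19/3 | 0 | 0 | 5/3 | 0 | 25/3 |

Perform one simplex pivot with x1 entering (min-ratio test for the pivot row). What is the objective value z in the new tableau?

61/2

Ratio test on column x1 — row 1: (74/3)/(4/3) = 37/2; row 2: (5/3)/(1/3) = 5; row 3: (7/3)/(2/3) = 7/2. Minimum is 7/2 at row 3 (s3 leaves); pivot element 2/3.
Pivot on row 3; the Z-row RHS becomes 25/3 − (-19/3)·(7/2) = 61/2.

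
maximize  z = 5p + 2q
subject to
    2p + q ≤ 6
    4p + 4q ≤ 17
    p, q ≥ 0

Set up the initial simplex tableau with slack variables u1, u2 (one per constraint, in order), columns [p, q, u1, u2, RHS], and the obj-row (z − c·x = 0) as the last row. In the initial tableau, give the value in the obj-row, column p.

The obj-row carries the negated objective coefficients: the p entry is -5.

-5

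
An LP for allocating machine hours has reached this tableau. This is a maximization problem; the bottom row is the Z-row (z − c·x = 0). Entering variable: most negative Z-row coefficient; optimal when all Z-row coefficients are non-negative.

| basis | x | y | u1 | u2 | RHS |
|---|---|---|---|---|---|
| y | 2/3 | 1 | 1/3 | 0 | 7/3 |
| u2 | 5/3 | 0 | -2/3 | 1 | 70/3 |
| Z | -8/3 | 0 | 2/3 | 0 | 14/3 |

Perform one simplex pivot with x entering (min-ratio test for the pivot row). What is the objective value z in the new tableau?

14

Ratio test on column x — row 1: (7/3)/(2/3) = 7/2; row 2: (70/3)/(5/3) = 14. Minimum is 7/2 at row 1 (y leaves); pivot element 2/3.
Pivot on row 1; the Z-row RHS becomes 14/3 − (-8/3)·(7/2) = 14.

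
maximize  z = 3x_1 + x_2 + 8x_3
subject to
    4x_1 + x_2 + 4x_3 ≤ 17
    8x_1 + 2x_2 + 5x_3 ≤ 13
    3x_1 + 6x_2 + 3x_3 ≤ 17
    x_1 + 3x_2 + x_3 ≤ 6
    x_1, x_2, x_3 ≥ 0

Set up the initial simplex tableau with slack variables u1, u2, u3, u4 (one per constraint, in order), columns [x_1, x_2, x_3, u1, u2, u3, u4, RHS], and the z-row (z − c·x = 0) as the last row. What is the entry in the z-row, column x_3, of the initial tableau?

-8

The z-row carries the negated objective coefficients: the x_3 entry is -8.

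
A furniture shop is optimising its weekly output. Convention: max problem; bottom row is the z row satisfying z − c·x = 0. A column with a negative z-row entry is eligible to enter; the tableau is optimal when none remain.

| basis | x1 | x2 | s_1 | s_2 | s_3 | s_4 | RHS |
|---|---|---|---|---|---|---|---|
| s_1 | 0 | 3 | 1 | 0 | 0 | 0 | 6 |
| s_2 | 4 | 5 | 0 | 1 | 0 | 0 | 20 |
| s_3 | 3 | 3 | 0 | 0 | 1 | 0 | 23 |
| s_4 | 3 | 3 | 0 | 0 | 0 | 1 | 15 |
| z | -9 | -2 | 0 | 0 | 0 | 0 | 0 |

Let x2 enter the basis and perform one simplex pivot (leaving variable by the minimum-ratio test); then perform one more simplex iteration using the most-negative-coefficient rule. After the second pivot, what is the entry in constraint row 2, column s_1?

Ratio test on column x2 — row 1: 6/3 = 2; row 2: 20/5 = 4; row 3: 23/3 = 23/3; row 4: 15/3 = 5. Minimum is 2 at row 1 (s_1 leaves); pivot element 3.
Divide row 1 by 3; eliminate column x2 from the other rows.
Second iteration: most negative z-row entry is -9 in column x1, so x1 enters.
Ratio test on column x1 — row 1: entry 0 ≤ 0; row 2: 10/4 = 5/2; row 3: 17/3 = 17/3; row 4: 9/3 = 3. Minimum is 5/2 at row 2 (s_2 leaves); pivot element 4.
Divide row 2 by 4; eliminate column x1 from the other rows.
After both pivots, the entry at constraint row 2, column s_1 is -5/12.

-5/12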